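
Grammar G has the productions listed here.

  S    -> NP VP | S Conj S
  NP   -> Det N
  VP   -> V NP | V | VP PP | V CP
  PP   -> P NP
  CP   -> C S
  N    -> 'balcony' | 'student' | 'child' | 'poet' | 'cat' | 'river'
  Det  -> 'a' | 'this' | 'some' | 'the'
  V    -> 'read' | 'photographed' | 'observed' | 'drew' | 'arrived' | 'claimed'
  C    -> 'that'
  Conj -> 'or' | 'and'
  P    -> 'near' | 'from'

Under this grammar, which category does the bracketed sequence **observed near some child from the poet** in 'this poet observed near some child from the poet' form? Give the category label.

VP

[S [NP [Det this] [N poet]] [VP [VP [VP [V observed]] [PP [P near] [NP [Det some] [N child]]]] [PP [P from] [NP [Det the] [N poet]]]]]
The span 'observed near some child from the poet' is the VP node built by VP → VP PP.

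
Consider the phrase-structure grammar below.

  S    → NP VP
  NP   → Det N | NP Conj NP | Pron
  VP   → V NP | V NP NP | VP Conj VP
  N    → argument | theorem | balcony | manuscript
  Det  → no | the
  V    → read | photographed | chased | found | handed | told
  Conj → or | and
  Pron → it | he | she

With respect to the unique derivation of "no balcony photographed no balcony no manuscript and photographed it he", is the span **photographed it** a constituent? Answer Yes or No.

No

[S [NP [Det no] [N balcony]] [VP [VP [V photographed] [NP [Det no] [N balcony]] [NP [Det no] [N manuscript]]] [Conj and] [VP [V photographed] [NP [Pron it]] [NP [Pron he]]]]]
The smallest constituent containing 'photographed it' is the VP spanning 'photographed it he'; no single node in the tree dominates exactly the given words.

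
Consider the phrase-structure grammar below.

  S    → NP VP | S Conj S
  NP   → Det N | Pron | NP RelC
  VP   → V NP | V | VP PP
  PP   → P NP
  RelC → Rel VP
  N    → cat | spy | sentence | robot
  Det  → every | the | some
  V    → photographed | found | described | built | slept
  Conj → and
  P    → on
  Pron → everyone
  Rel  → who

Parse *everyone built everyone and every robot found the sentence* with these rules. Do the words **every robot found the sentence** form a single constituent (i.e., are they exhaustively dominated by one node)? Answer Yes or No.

[S [S [NP [Pron everyone]] [VP [V built] [NP [Pron everyone]]]] [Conj and] [S [NP [Det every] [N robot]] [VP [V found] [NP [Det the] [N sentence]]]]]
The words 'every robot found the sentence' are exhaustively dominated by a single S node (built by S → NP VP), so they form a constituent.

Yes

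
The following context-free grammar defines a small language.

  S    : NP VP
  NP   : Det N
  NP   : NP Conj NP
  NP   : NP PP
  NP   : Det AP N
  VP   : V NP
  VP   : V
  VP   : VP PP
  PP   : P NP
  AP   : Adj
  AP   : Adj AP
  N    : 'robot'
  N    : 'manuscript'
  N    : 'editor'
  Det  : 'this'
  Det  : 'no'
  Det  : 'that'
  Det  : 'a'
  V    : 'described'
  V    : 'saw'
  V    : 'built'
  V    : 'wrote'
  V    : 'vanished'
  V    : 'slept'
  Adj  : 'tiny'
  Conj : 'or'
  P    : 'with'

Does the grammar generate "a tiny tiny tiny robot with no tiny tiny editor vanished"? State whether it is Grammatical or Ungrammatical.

Grammatical

[S [NP [NP [Det a] [AP [Adj tiny] [AP [Adj tiny] [AP [Adj tiny]]]] [N robot]] [PP [P with] [NP [Det no] [AP [Adj tiny] [AP [Adj tiny]]] [N editor]]]] [VP [V vanished]]]
The bracketing above is licensed at every node by one of the given productions, with S at the root.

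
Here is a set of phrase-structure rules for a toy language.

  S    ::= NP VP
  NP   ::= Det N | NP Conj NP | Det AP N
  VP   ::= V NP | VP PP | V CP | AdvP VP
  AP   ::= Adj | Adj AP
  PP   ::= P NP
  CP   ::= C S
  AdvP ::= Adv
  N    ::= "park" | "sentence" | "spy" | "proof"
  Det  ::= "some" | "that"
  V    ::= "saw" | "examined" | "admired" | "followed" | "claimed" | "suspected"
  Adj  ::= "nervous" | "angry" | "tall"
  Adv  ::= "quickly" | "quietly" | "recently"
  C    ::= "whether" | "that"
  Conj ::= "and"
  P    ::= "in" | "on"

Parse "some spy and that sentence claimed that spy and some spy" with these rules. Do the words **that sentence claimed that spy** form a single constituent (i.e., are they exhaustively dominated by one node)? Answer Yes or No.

[S [NP [NP [Det some] [N spy]] [Conj and] [NP [Det that] [N sentence]]] [VP [V claimed] [NP [NP [Det that] [N spy]] [Conj and] [NP [Det some] [N spy]]]]]
The smallest constituent containing 'that sentence claimed that spy' is the S spanning 'some spy and that sentence claimed that spy and some spy'; no single node in the tree dominates exactly the given words.

No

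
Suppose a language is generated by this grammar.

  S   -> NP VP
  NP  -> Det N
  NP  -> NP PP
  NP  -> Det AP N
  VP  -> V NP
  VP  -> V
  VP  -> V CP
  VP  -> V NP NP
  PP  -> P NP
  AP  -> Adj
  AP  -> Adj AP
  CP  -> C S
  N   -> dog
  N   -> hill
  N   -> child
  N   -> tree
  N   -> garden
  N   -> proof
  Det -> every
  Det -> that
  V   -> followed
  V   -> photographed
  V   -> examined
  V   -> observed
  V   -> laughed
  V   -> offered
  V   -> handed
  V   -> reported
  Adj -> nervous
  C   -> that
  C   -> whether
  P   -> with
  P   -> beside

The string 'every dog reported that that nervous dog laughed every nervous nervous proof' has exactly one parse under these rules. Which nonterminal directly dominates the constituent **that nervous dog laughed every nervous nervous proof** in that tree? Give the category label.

CP

[S [NP [Det every] [N dog]] [VP [V reported] [CP [C that] [S [NP [Det that] [AP [Adj nervous]] [N dog]] [VP [V laughed] [NP [Det every] [AP [Adj nervous] [AP [Adj nervous]]] [N proof]]]]]]]
The span 'that nervous dog laughed every nervous nervous proof' is the S node built by S → NP VP.
Its mother is the CP built by CP → C S.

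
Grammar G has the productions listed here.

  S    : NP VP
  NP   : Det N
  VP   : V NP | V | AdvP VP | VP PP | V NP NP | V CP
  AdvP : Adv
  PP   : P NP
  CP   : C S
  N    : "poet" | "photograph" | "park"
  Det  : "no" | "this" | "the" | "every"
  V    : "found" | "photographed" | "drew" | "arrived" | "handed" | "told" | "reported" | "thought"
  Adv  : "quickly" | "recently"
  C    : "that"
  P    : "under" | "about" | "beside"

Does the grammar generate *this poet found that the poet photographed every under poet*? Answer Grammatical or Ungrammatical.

A Det word can never sit immediately before a P word in any string this grammar generates, so the substring 'every under' rules out a derivation.

Ungrammatical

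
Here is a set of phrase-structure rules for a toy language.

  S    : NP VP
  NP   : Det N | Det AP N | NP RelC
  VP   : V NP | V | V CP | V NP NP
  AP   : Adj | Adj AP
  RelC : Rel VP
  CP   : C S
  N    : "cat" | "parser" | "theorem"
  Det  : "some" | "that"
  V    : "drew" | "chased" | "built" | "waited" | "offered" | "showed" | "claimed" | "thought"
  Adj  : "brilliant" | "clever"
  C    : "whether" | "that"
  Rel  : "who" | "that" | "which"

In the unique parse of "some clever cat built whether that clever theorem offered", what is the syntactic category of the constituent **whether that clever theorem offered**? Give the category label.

CP

[S [NP [Det some] [AP [Adj clever]] [N cat]] [VP [V built] [CP [C whether] [S [NP [Det that] [AP [Adj clever]] [N theorem]] [VP [V offered]]]]]]
The span 'whether that clever theorem offered' is the CP node built by CP → C S.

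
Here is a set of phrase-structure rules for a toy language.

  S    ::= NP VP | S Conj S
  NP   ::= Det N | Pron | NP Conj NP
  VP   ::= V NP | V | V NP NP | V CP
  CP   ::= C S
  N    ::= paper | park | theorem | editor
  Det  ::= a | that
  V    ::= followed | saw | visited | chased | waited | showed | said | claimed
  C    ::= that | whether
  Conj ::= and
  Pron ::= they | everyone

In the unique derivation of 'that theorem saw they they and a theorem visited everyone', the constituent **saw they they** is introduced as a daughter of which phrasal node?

S

S
  S
    NP
      Det: that
      N: theorem
    VP
      V: saw
      NP
        Pron: they
      NP
        Pron: they
  Conj: and
  S
    NP
      Det: a
      N: theorem
    VP
      V: visited
      NP
        Pron: everyone
The span 'saw they they' is the VP node built by VP → V NP NP.
Its mother is the S built by S → NP VP.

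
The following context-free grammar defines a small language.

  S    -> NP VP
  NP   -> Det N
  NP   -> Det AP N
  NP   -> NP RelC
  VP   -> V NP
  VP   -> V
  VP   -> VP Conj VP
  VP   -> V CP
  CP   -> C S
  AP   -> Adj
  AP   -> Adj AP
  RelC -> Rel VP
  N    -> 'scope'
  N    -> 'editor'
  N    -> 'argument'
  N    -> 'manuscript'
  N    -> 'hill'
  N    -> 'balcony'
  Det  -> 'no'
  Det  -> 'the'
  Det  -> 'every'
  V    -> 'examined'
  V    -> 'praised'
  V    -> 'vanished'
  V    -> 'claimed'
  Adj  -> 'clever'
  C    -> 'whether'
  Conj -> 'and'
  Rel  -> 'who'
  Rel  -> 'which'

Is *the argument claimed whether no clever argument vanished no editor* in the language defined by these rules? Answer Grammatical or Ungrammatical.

Grammatical

[S [NP [Det the] [N argument]] [VP [V claimed] [CP [C whether] [S [NP [Det no] [AP [Adj clever]] [N argument]] [VP [V vanished] [NP [Det no] [N editor]]]]]]]
The bracketing above is licensed at every node by one of the given productions, with S at the root.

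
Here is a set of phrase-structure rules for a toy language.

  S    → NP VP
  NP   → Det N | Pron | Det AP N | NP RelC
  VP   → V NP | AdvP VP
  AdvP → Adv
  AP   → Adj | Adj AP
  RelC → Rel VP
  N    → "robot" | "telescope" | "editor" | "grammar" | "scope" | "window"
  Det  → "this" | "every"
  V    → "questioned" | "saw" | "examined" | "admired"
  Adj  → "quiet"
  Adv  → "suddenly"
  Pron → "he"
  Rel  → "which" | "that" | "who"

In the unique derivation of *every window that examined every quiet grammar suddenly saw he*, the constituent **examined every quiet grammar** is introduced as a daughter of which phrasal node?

[S [NP [NP [Det every] [N window]] [RelC [Rel that] [VP [V examined] [NP [Det every] [AP [Adj quiet]] [N grammar]]]]] [VP [AdvP [Adv suddenly]] [VP [V saw] [NP [Pron he]]]]]
The span 'examined every quiet grammar' is the VP node built by VP → V NP.
Its mother is the RelC built by RelC → Rel VP.

RelC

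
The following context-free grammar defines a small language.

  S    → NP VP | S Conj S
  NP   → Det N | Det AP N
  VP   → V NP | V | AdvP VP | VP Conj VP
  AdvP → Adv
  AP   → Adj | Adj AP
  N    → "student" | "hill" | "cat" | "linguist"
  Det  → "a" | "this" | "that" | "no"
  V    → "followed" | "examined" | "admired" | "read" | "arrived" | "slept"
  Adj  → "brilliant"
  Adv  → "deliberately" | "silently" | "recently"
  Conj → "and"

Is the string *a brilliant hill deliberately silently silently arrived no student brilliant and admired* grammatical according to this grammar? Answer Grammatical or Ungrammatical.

Ungrammatical

An N word can never sit immediately before an Adj word in any string this grammar generates, so the substring 'student brilliant' rules out a derivation.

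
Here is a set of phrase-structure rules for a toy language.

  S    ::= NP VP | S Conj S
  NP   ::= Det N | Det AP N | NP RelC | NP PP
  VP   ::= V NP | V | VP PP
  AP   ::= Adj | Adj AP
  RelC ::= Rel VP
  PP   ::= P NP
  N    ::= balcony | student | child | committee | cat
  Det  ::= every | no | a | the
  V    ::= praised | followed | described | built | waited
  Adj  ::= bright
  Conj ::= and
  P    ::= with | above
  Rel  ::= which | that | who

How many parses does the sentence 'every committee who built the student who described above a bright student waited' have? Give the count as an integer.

Two of the 6 distinct bracketings:
[S [NP [NP [Det every] [N committee]] [RelC [Rel who] [VP [V built] [NP [NP [Det the] [N student]] [RelC [Rel who] [VP [VP [V described]] [PP [P above] [NP [Det a] [AP [Adj bright]] [N student]]]]]]]]] [VP [V waited]]]
[S [NP [NP [Det every] [N committee]] [RelC [Rel who] [VP [V built] [NP [NP [NP [Det the] [N student]] [RelC [Rel who] [VP [V described]]]] [PP [P above] [NP [Det a] [AP [Adj bright]] [N student]]]]]]] [VP [V waited]]]
The difference turns on whether NP → NP PP is used at the relevant span, versus an alternative expansion of NP.

6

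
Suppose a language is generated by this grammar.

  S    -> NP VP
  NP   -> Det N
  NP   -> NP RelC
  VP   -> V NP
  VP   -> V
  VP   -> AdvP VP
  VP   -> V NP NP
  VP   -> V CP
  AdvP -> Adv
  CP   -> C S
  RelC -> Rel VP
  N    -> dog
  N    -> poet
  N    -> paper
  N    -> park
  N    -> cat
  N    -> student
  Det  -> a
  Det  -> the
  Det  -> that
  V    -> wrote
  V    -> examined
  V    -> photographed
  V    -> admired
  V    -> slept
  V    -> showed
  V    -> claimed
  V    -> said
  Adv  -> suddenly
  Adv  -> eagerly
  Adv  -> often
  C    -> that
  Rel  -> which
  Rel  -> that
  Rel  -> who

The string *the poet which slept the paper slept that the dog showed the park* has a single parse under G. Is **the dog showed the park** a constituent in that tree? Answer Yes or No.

Yes

[S [NP [NP [Det the] [N poet]] [RelC [Rel which] [VP [V slept] [NP [Det the] [N paper]]]]] [VP [V slept] [CP [C that] [S [NP [Det the] [N dog]] [VP [V showed] [NP [Det the] [N park]]]]]]]
The words 'the dog showed the park' are exhaustively dominated by a single S node (built by S → NP VP), so they form a constituent.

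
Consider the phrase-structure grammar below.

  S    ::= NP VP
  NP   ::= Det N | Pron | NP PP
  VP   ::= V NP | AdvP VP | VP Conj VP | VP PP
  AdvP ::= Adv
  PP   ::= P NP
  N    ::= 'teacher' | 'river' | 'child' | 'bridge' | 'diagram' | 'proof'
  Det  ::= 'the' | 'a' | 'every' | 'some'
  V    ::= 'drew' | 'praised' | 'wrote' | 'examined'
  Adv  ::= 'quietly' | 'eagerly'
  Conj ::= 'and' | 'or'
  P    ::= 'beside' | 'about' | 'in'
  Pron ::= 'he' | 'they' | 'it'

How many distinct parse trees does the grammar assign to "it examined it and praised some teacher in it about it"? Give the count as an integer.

9

Two of the 9 distinct bracketings:
[S [NP [Pron it]] [VP [VP [V examined] [NP [Pron it]]] [Conj and] [VP [V praised] [NP [NP [Det some] [N teacher]] [PP [P in] [NP [NP [Pron it]] [PP [P about] [NP [Pron it]]]]]]]]]
[S [NP [Pron it]] [VP [VP [V examined] [NP [Pron it]]] [Conj and] [VP [V praised] [NP [NP [NP [Det some] [N teacher]] [PP [P in] [NP [Pron it]]]] [PP [P about] [NP [Pron it]]]]]]]
The trees differ in how a recursive rule is bracketed over the same span.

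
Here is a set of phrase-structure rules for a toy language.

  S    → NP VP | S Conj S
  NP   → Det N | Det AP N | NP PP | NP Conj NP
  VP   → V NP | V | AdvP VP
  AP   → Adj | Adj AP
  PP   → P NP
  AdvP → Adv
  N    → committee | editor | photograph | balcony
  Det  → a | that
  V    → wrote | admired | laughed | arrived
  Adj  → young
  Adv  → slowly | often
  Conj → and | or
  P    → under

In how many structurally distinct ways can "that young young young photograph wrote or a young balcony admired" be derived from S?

1

[S [S [NP [Det that] [AP [Adj young] [AP [Adj young] [AP [Adj young]]]] [N photograph]] [VP [V wrote]]] [Conj or] [S [NP [Det a] [AP [Adj young]] [N balcony]] [VP [V admired]]]]
No rule offers an alternative attachment or grouping for any span, so this is the only derivation.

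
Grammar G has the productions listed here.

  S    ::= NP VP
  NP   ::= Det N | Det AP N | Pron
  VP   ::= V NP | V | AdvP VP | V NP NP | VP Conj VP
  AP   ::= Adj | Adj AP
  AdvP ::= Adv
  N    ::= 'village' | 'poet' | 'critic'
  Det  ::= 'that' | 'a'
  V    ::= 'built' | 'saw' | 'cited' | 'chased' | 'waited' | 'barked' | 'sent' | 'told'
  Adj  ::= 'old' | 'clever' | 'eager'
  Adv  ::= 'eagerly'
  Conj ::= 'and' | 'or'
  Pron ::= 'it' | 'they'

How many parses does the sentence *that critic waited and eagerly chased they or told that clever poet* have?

3

Two of the 3 distinct bracketings:
[S [NP [Det that] [N critic]] [VP [VP [V waited]] [Conj and] [VP [AdvP [Adv eagerly]] [VP [VP [V chased] [NP [Pron they]]] [Conj or] [VP [V told] [NP [Det that] [AP [Adj clever]] [N poet]]]]]]]
[S [NP [Det that] [N critic]] [VP [VP [V waited]] [Conj and] [VP [VP [AdvP [Adv eagerly]] [VP [V chased] [NP [Pron they]]]] [Conj or] [VP [V told] [NP [Det that] [AP [Adj clever]] [N poet]]]]]]
The trees differ in how a recursive rule is bracketed over the same span.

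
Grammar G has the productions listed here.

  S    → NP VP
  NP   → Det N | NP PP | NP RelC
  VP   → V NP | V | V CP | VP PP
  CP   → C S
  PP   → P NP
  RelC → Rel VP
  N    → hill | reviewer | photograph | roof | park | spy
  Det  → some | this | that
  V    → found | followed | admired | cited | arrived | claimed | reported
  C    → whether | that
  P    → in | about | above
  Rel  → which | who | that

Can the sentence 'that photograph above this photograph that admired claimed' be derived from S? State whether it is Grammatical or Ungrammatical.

S
  NP
    NP
      Det: that
      N: photograph
    PP
      P: above
      NP
        NP
          Det: this
          N: photograph
        RelC
          Rel: that
          VP
            V: admired
  VP
    V: claimed
Each bracket corresponds to one application of a listed rule, so the string is derivable from S.

Grammatical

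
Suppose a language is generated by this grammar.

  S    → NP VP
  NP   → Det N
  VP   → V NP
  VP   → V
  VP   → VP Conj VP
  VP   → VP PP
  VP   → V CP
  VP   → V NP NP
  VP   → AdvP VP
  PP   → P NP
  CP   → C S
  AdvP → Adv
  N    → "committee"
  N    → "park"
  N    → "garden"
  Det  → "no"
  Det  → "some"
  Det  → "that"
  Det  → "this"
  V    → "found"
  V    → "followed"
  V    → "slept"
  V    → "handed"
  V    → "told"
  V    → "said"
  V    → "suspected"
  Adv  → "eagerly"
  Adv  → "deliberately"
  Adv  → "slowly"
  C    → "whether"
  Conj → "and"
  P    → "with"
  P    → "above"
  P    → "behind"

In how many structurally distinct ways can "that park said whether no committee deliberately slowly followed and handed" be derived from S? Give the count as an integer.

Two of the 4 distinct bracketings:
[S [NP [Det that] [N park]] [VP [VP [V said] [CP [C whether] [S [NP [Det no] [N committee]] [VP [AdvP [Adv deliberately]] [VP [AdvP [Adv slowly]] [VP [V followed]]]]]]] [Conj and] [VP [V handed]]]]
[S [NP [Det that] [N park]] [VP [V said] [CP [C whether] [S [NP [Det no] [N committee]] [VP [VP [AdvP [Adv deliberately]] [VP [AdvP [Adv slowly]] [VP [V followed]]]] [Conj and] [VP [V handed]]]]]]]
The trees differ in how a recursive rule is bracketed over the same span.

4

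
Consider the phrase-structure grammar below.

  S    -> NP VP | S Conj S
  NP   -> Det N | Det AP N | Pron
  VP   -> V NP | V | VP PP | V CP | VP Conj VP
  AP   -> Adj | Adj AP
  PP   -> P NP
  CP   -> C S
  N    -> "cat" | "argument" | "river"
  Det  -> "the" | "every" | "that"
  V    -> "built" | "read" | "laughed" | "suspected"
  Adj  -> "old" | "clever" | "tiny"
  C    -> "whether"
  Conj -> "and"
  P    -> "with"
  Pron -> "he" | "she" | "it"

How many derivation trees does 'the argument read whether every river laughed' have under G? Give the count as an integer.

1

[S [NP [Det the] [N argument]] [VP [V read] [CP [C whether] [S [NP [Det every] [N river]] [VP [V laughed]]]]]]
No rule offers an alternative attachment or grouping for any span, so this is the only derivation.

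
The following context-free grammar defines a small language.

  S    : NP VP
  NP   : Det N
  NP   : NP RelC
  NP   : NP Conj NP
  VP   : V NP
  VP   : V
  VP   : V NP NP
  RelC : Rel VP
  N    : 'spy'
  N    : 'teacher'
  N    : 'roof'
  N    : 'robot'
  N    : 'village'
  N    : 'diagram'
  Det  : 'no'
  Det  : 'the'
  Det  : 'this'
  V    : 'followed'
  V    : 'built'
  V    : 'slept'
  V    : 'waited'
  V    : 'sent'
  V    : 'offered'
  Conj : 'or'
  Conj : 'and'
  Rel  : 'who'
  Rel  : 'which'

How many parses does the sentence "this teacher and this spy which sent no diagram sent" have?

2

The two bracketings:
[S [NP [NP [NP [Det this] [N teacher]] [Conj and] [NP [Det this] [N spy]]] [RelC [Rel which] [VP [V sent] [NP [Det no] [N diagram]]]]] [VP [V sent]]]
[S [NP [NP [Det this] [N teacher]] [Conj and] [NP [NP [Det this] [N spy]] [RelC [Rel which] [VP [V sent] [NP [Det no] [N diagram]]]]]] [VP [V sent]]]
The trees differ in how a recursive rule is bracketed over the same span.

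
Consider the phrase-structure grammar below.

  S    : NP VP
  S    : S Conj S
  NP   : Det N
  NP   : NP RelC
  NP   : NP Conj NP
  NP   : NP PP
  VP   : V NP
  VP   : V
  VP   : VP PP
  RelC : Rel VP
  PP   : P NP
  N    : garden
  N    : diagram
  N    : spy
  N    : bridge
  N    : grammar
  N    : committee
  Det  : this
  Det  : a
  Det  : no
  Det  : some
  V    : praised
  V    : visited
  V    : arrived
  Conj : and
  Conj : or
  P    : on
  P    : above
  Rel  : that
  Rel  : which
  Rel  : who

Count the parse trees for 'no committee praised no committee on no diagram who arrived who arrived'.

Two of the 4 distinct bracketings:
[S [NP [Det no] [N committee]] [VP [V praised] [NP [NP [NP [NP [Det no] [N committee]] [PP [P on] [NP [Det no] [N diagram]]]] [RelC [Rel who] [VP [V arrived]]]] [RelC [Rel who] [VP [V arrived]]]]]]
[S [NP [Det no] [N committee]] [VP [V praised] [NP [NP [NP [Det no] [N committee]] [PP [P on] [NP [NP [Det no] [N diagram]] [RelC [Rel who] [VP [V arrived]]]]]] [RelC [Rel who] [VP [V arrived]]]]]]
The trees differ in how a recursive rule is bracketed over the same span.

4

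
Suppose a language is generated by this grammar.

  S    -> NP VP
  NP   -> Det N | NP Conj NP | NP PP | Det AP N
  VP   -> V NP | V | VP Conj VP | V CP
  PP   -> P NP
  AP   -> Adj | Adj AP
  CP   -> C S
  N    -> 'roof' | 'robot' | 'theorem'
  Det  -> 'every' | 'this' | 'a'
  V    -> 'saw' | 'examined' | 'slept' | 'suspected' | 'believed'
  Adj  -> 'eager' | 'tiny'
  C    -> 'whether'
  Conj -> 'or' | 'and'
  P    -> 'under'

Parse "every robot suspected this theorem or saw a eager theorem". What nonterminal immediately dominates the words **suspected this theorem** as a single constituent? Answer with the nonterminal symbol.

VP

[S [NP [Det every] [N robot]] [VP [VP [V suspected] [NP [Det this] [N theorem]]] [Conj or] [VP [V saw] [NP [Det a] [AP [Adj eager]] [N theorem]]]]]
The span 'suspected this theorem' is the VP node built by VP → V NP.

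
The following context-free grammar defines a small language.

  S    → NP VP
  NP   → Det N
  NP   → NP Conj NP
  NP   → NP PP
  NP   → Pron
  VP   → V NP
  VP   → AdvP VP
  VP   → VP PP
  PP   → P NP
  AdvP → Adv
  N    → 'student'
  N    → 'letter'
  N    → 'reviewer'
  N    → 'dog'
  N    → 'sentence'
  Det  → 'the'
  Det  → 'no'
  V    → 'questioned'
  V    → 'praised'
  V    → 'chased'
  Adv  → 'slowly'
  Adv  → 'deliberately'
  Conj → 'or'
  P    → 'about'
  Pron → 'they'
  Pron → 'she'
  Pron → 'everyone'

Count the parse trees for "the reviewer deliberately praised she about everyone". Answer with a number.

Two of the 3 distinct bracketings:
[S [NP [Det the] [N reviewer]] [VP [AdvP [Adv deliberately]] [VP [V praised] [NP [NP [Pron she]] [PP [P about] [NP [Pron everyone]]]]]]]
[S [NP [Det the] [N reviewer]] [VP [AdvP [Adv deliberately]] [VP [VP [V praised] [NP [Pron she]]] [PP [P about] [NP [Pron everyone]]]]]]
The difference turns on whether NP → NP PP is used at the relevant span, versus an alternative expansion of NP.

3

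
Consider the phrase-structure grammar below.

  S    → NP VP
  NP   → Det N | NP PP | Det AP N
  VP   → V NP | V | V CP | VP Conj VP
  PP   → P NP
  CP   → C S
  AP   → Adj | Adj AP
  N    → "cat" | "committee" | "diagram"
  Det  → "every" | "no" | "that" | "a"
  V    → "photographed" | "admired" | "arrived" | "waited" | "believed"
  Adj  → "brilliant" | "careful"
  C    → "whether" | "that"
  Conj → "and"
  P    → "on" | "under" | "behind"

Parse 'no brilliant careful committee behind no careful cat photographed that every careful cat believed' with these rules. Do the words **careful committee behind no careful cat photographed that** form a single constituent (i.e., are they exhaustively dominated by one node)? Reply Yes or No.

[S [NP [NP [Det no] [AP [Adj brilliant] [AP [Adj careful]]] [N committee]] [PP [P behind] [NP [Det no] [AP [Adj careful]] [N cat]]]] [VP [V photographed] [CP [C that] [S [NP [Det every] [AP [Adj careful]] [N cat]] [VP [V believed]]]]]]
The smallest constituent containing 'careful committee behind no careful cat photographed that' is the S spanning 'no brilliant careful committee behind no careful cat photographed that every careful cat believed'; no single node in the tree dominates exactly the given words.

No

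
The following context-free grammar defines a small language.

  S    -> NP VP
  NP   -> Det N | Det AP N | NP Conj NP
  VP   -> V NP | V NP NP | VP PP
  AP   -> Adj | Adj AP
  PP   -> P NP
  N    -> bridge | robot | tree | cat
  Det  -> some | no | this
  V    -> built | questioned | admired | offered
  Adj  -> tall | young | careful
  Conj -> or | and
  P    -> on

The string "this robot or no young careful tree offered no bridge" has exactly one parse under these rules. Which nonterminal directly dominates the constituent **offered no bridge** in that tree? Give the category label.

S
  NP
    NP
      Det: this
      N: robot
    Conj: or
    NP
      Det: no
      AP
        Adj: young
        AP
          Adj: careful
      N: tree
  VP
    V: offered
    NP
      Det: no
      N: bridge
The span 'offered no bridge' is the VP node built by VP → V NP.
Its mother is the S built by S → NP VP.

S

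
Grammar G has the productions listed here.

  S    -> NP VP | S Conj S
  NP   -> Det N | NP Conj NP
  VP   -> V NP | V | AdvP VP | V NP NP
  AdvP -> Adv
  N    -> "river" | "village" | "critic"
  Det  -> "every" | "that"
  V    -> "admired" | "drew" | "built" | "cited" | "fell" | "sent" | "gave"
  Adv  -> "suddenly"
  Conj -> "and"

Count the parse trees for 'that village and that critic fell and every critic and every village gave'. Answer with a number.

1

[S [S [NP [NP [Det that] [N village]] [Conj and] [NP [Det that] [N critic]]] [VP [V fell]]] [Conj and] [S [NP [NP [Det every] [N critic]] [Conj and] [NP [Det every] [N village]]] [VP [V gave]]]]
No rule offers an alternative attachment or grouping for any span, so this is the only derivation.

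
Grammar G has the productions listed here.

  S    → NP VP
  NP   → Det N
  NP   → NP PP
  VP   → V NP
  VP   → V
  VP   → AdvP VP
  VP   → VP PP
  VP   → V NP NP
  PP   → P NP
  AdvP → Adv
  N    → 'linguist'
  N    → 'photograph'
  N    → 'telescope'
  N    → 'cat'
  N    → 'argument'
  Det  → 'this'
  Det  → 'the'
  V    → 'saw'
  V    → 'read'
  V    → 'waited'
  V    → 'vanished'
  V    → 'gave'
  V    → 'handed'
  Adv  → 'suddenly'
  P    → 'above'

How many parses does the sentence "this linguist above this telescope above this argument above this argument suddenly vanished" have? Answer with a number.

5

Two of the 5 distinct bracketings:
[S [NP [NP [Det this] [N linguist]] [PP [P above] [NP [NP [Det this] [N telescope]] [PP [P above] [NP [NP [Det this] [N argument]] [PP [P above] [NP [Det this] [N argument]]]]]]]] [VP [AdvP [Adv suddenly]] [VP [V vanished]]]]
[S [NP [NP [Det this] [N linguist]] [PP [P above] [NP [NP [NP [Det this] [N telescope]] [PP [P above] [NP [Det this] [N argument]]]] [PP [P above] [NP [Det this] [N argument]]]]]] [VP [AdvP [Adv suddenly]] [VP [V vanished]]]]
The trees differ in how a recursive rule is bracketed over the same span.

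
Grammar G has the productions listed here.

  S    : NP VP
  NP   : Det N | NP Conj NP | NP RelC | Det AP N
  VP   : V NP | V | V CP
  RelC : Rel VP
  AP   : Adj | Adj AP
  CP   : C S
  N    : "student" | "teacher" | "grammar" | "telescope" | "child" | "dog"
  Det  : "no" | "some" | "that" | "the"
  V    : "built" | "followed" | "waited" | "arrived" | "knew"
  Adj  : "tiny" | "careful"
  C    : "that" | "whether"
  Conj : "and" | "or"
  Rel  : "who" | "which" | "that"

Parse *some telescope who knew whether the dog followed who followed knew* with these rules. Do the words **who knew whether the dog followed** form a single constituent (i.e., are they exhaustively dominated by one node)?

[S [NP [NP [NP [Det some] [N telescope]] [RelC [Rel who] [VP [V knew] [CP [C whether] [S [NP [Det the] [N dog]] [VP [V followed]]]]]]] [RelC [Rel who] [VP [V followed]]]] [VP [V knew]]]
The words 'who knew whether the dog followed' are exhaustively dominated by a single RelC node (built by RelC → Rel VP), so they form a constituent.

Yes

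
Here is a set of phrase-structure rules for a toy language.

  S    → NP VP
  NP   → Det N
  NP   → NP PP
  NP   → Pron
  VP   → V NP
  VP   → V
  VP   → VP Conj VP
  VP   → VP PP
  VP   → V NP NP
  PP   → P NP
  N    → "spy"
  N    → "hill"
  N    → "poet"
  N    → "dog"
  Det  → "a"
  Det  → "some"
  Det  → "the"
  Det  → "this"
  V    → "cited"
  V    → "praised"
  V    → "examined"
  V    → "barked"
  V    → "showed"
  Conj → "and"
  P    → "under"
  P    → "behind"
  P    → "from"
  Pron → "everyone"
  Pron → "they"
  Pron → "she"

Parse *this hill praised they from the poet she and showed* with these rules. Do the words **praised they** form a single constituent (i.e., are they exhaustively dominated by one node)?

No

[S [NP [Det this] [N hill]] [VP [VP [V praised] [NP [NP [Pron they]] [PP [P from] [NP [Det the] [N poet]]]] [NP [Pron she]]] [Conj and] [VP [V showed]]]]
The smallest constituent containing 'praised they' is the VP spanning 'praised they from the poet she'; no single node in the tree dominates exactly the given words.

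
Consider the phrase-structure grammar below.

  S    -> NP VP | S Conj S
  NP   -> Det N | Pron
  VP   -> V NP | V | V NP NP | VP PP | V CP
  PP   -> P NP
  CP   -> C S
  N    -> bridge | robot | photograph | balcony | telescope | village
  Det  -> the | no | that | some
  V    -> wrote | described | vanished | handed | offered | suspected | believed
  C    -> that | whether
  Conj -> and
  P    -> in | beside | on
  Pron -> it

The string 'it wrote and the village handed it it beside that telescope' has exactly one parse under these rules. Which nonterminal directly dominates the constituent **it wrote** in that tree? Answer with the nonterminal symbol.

[S [S [NP [Pron it]] [VP [V wrote]]] [Conj and] [S [NP [Det the] [N village]] [VP [VP [V handed] [NP [Pron it]] [NP [Pron it]]] [PP [P beside] [NP [Det that] [N telescope]]]]]]
The span 'it wrote' is the S node built by S → NP VP.
Its mother is the S built by S → S Conj S.

S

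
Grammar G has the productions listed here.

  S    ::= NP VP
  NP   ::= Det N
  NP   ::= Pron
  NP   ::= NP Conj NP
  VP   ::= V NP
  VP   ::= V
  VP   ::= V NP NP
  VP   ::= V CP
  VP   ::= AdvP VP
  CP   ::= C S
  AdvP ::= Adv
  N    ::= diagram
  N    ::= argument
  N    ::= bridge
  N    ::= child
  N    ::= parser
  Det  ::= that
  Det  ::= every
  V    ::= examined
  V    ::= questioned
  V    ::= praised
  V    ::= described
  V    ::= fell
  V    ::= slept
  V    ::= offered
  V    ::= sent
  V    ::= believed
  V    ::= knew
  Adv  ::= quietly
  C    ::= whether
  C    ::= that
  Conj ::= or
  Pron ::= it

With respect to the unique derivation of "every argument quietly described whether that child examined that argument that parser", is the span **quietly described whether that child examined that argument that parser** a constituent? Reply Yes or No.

Yes

[S [NP [Det every] [N argument]] [VP [AdvP [Adv quietly]] [VP [V described] [CP [C whether] [S [NP [Det that] [N child]] [VP [V examined] [NP [Det that] [N argument]] [NP [Det that] [N parser]]]]]]]]
The words 'quietly described whether that child examined that argument that parser' are exhaustively dominated by a single VP node (built by VP → AdvP VP), so they form a constituent.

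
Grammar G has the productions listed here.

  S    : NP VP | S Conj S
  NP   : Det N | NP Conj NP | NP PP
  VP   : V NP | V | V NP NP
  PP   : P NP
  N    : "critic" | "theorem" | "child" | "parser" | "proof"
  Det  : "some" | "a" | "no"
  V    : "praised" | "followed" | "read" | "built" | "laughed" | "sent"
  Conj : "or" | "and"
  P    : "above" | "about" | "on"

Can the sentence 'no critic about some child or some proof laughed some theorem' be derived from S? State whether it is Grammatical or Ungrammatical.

[S [NP [NP [NP [Det no] [N critic]] [PP [P about] [NP [Det some] [N child]]]] [Conj or] [NP [Det some] [N proof]]] [VP [V laughed] [NP [Det some] [N theorem]]]]
Every word is introduced by a lexical rule and the phrasal rules combine the resulting categories into a single S.

Grammatical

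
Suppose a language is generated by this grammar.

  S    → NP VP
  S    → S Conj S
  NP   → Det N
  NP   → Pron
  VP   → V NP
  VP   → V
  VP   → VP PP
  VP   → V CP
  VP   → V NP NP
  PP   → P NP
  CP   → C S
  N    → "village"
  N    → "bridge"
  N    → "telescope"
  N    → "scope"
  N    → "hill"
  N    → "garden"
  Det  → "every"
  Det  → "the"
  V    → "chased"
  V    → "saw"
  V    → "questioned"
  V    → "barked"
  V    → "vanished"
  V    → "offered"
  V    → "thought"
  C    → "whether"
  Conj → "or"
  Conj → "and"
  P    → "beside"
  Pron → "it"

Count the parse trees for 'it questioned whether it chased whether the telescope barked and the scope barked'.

3

Two of the 3 distinct bracketings:
[S [NP [Pron it]] [VP [V questioned] [CP [C whether] [S [NP [Pron it]] [VP [V chased] [CP [C whether] [S [S [NP [Det the] [N telescope]] [VP [V barked]]] [Conj and] [S [NP [Det the] [N scope]] [VP [V barked]]]]]]]]]]
[S [NP [Pron it]] [VP [V questioned] [CP [C whether] [S [S [NP [Pron it]] [VP [V chased] [CP [C whether] [S [NP [Det the] [N telescope]] [VP [V barked]]]]]] [Conj and] [S [NP [Det the] [N scope]] [VP [V barked]]]]]]]
The trees differ in how a recursive rule is bracketed over the same span.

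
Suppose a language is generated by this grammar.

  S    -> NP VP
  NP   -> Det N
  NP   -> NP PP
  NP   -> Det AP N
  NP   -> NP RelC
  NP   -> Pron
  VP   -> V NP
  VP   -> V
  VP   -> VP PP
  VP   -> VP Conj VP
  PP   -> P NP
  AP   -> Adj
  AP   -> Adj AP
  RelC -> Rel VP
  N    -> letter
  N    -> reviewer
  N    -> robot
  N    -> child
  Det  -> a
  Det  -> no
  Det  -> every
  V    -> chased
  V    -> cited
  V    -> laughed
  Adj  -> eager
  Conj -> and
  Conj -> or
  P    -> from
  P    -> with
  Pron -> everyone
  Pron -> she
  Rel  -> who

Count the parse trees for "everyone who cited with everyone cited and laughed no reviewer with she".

Two of the 6 distinct bracketings:
[S [NP [NP [NP [Pron everyone]] [RelC [Rel who] [VP [V cited]]]] [PP [P with] [NP [Pron everyone]]]] [VP [VP [VP [V cited]] [Conj and] [VP [V laughed] [NP [Det no] [N reviewer]]]] [PP [P with] [NP [Pron she]]]]]
[S [NP [NP [NP [Pron everyone]] [RelC [Rel who] [VP [V cited]]]] [PP [P with] [NP [Pron everyone]]]] [VP [VP [V cited]] [Conj and] [VP [V laughed] [NP [NP [Det no] [N reviewer]] [PP [P with] [NP [Pron she]]]]]]]
The difference turns on whether VP → VP PP is used at the relevant span, versus an alternative expansion of VP.

6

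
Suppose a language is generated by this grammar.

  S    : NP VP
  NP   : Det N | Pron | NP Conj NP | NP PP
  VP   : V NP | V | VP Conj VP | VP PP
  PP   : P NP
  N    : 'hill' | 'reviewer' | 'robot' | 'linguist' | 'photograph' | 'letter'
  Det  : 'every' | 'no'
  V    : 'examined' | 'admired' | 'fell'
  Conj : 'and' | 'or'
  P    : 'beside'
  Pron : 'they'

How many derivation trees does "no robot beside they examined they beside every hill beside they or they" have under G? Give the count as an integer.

Two of the 9 distinct bracketings:
[S [NP [NP [Det no] [N robot]] [PP [P beside] [NP [Pron they]]]] [VP [V examined] [NP [NP [NP [Pron they]] [PP [P beside] [NP [NP [Det every] [N hill]] [PP [P beside] [NP [Pron they]]]]]] [Conj or] [NP [Pron they]]]]]
[S [NP [NP [Det no] [N robot]] [PP [P beside] [NP [Pron they]]]] [VP [V examined] [NP [NP [NP [NP [Pron they]] [PP [P beside] [NP [Det every] [N hill]]]] [PP [P beside] [NP [Pron they]]]] [Conj or] [NP [Pron they]]]]]
The trees differ in how a recursive rule is bracketed over the same span.

9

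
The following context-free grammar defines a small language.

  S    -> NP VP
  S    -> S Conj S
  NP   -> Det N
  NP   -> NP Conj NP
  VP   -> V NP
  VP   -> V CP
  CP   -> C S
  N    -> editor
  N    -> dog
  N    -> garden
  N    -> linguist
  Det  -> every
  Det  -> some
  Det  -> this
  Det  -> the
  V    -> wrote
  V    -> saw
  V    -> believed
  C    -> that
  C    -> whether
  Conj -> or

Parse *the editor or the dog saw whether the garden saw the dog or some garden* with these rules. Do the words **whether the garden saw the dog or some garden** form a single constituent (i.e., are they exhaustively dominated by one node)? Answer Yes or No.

Yes

[S [NP [NP [Det the] [N editor]] [Conj or] [NP [Det the] [N dog]]] [VP [V saw] [CP [C whether] [S [NP [Det the] [N garden]] [VP [V saw] [NP [NP [Det the] [N dog]] [Conj or] [NP [Det some] [N garden]]]]]]]]
The words 'whether the garden saw the dog or some garden' are exhaustively dominated by a single CP node (built by CP → C S), so they form a constituent.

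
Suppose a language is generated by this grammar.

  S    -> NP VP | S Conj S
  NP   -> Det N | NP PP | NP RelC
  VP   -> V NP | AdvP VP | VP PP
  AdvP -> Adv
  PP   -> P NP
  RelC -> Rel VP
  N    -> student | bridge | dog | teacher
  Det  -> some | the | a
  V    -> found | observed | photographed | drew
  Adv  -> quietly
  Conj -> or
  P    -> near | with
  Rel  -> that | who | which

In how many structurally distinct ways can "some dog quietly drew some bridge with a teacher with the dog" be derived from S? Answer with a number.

9

Two of the 9 distinct bracketings:
[S [NP [Det some] [N dog]] [VP [AdvP [Adv quietly]] [VP [V drew] [NP [NP [Det some] [N bridge]] [PP [P with] [NP [NP [Det a] [N teacher]] [PP [P with] [NP [Det the] [N dog]]]]]]]]]
[S [NP [Det some] [N dog]] [VP [AdvP [Adv quietly]] [VP [V drew] [NP [NP [NP [Det some] [N bridge]] [PP [P with] [NP [Det a] [N teacher]]]] [PP [P with] [NP [Det the] [N dog]]]]]]]
The trees differ in how a recursive rule is bracketed over the same span.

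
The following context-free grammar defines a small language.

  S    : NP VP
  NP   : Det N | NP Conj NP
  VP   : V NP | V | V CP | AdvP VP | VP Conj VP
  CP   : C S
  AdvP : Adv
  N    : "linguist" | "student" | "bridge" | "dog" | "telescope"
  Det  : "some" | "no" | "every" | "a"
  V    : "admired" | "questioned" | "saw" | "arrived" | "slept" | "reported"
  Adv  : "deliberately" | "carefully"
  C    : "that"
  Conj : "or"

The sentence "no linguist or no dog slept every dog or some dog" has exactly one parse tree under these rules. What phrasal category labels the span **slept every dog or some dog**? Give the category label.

[S [NP [NP [Det no] [N linguist]] [Conj or] [NP [Det no] [N dog]]] [VP [V slept] [NP [NP [Det every] [N dog]] [Conj or] [NP [Det some] [N dog]]]]]
The span 'slept every dog or some dog' is the VP node built by VP → V NP.

VP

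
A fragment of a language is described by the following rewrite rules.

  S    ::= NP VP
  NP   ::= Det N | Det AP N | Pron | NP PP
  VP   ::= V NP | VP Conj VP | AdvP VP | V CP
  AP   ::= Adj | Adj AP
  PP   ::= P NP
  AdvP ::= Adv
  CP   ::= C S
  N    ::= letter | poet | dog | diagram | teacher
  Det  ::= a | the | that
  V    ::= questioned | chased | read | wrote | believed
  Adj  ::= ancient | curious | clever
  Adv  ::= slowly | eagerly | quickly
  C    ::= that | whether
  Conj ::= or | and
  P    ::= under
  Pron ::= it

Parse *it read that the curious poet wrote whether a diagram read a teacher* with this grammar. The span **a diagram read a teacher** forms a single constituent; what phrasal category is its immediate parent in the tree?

S
  NP
    Pron: it
  VP
    V: read
    CP
      C: that
      S
        NP
          Det: the
          AP
            Adj: curious
          N: poet
        VP
          V: wrote
          CP
            C: whether
            S
              NP
                Det: a
                N: diagram
              VP
                V: read
                NP
                  Det: a
                  N: teacher
The span 'a diagram read a teacher' is the S node built by S → NP VP.
Its mother is the CP built by CP → C S.

CP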